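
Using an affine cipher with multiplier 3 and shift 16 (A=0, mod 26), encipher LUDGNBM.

XYZIDTA

L(11): 3·11+16=49≡23 → X
U(20): 3·20+16=76≡24 → Y
D(3): 3·3+16=25 → Z
G(6): 3·6+16=34≡8 → I
N(13): 3·13+16=55≡3 → D
B(1): 3·1+16=19 → T
M(12): 3·12+16=52≡0 → A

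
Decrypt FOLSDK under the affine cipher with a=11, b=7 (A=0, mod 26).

The inverse of 11 mod 26 is 19, since 11·19=209≡1. Apply D(y)=19·(y−7) mod 26:
F(5): 19·(5−7)=-38≡14 → O
O(14): 19·(14−7)=133≡3 → D
L(11): 19·(11−7)=76≡24 → Y
S(18): 19·(18−7)=209≡1 → B
D(3): 19·(3−7)=-76≡2 → C
K(10): 19·(10−7)=57≡5 → F

ODYBCF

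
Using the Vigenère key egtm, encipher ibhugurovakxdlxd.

mhagkakazgdjhrqp

Repeat the key across the message: egtmegtmegtmegtm
i(8)+e(4): 12 → m
b(1)+g(6): 7 → h
h(7)+t(19): 26≡0 → a
u(20)+m(12): 32≡6 → g
g(6)+e(4): 10 → k
u(20)+g(6): 26≡0 → a
r(17)+t(19): 36≡10 → k
o(14)+m(12): 26≡0 → a
v(21)+e(4): 25 → z
a(0)+g(6): 6 → g
k(10)+t(19): 29≡3 → d
x(23)+m(12): 35≡9 → j
d(3)+e(4): 7 → h
l(11)+g(6): 17 → r
x(23)+t(19): 42≡16 → q
d(3)+m(12): 15 → p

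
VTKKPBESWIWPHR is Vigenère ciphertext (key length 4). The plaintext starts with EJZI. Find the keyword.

Subtract each crib letter from the matching ciphertext letter (mod 26):
V(21)−E(4)=17 → R
T(19)−J(9)=10 → K
K(10)−Z(25)=-15≡11 → L
K(10)−I(8)=2 → C

RKLC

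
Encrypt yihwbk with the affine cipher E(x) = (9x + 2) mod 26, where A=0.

kwnslo

y(24): 9·24+2=218≡10 → k
i(8): 9·8+2=74≡22 → w
h(7): 9·7+2=65≡13 → n
w(22): 9·22+2=200≡18 → s
b(1): 9·1+2=11 → l
k(10): 9·10+2=92≡14 → o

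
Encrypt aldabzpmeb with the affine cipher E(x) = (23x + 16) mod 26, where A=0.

qjhqntxgen

a(0): 23·0+16=16 → q
l(11): 23·11+16=269≡9 → j
d(3): 23·3+16=85≡7 → h
a(0): 23·0+16=16 → q
b(1): 23·1+16=39≡13 → n
z(25): 23·25+16=591≡19 → t
p(15): 23·15+16=361≡23 → x
m(12): 23·12+16=292≡6 → g
e(4): 23·4+16=108≡4 → e
b(1): 23·1+16=39≡13 → n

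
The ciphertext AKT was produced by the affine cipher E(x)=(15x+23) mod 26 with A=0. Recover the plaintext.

VNY

The inverse of 15 mod 26 is 7, since 15·7=105≡1. Apply D(y)=7·(y−23) mod 26:
A(0): 7·(0−23)=-161≡21 → V
K(10): 7·(10−23)=-91≡13 → N
T(19): 7·(19−23)=-28≡24 → Y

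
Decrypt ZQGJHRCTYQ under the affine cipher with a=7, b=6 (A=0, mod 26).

The inverse of 7 mod 26 is 15, since 7·15=105≡1. Apply D(y)=15·(y−6) mod 26:
Z(25): 15·(25−6)=285≡25 → Z
Q(16): 15·(16−6)=150≡20 → U
G(6): 15·(6−6)=0 → A
J(9): 15·(9−6)=45≡19 → T
H(7): 15·(7−6)=15 → P
R(17): 15·(17−6)=165≡9 → J
C(2): 15·(2−6)=-60≡18 → S
T(19): 15·(19−6)=195≡13 → N
Y(24): 15·(24−6)=270≡10 → K
Q(16): 15·(16−6)=150≡20 → U

ZUATPJSNKU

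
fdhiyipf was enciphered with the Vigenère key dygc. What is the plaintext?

cfbgvkjd

Repeat the key across the ciphertext: dygcdygc
f(5)−d(3): 2 → c
d(3)−y(24): -21≡5 → f
h(7)−g(6): 1 → b
i(8)−c(2): 6 → g
y(24)−d(3): 21 → v
i(8)−y(24): -16≡10 → k
p(15)−g(6): 9 → j
f(5)−c(2): 3 → d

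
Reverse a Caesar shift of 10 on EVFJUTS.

ULVZKJI

E(4): 4−10=-6≡20 → U
V(21): 21−10=11 → L
F(5): 5−10=-5≡21 → V
J(9): 9−10=-1≡25 → Z
U(20): 20−10=10 → K
T(19): 19−10=9 → J
S(18): 18−10=8 → I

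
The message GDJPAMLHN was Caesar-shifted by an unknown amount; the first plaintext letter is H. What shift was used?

25

From the crib: G(6)−H(7)=-1≡25, so the shift is 25.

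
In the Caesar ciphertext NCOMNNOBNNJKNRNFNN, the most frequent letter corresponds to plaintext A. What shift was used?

13

The most frequent ciphertext letter is N (appears 9 times).
N is position 13; A is position 0.
Shift = 13.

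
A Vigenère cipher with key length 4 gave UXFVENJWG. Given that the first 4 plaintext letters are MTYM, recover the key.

Subtract each crib letter from the matching ciphertext letter (mod 26):
U(20)−M(12)=8 → I
X(23)−T(19)=4 → E
F(5)−Y(24)=-19≡7 → H
V(21)−M(12)=9 → J

IEHJ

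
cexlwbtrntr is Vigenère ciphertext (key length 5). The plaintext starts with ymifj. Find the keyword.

Subtract each crib letter from the matching ciphertext letter (mod 26):
c(2)−y(24)=-22≡4 → e
e(4)−m(12)=-8≡18 → s
x(23)−i(8)=15 → p
l(11)−f(5)=6 → g
w(22)−j(9)=13 → n

espgn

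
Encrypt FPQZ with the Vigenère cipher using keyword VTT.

AIJU

Repeat the key across the message: VTTV
F(5)+V(21): 26≡0 → A
P(15)+T(19): 34≡8 → I
Q(16)+T(19): 35≡9 → J
Z(25)+V(21): 46≡20 → U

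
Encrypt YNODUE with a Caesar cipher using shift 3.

BQRGXH

Y(24): 24+3=27≡1 → B
N(13): 13+3=16 → Q
O(14): 14+3=17 → R
D(3): 3+3=6 → G
U(20): 20+3=23 → X
E(4): 4+3=7 → H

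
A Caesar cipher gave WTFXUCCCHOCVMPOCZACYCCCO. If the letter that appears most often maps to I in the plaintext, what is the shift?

The most frequent ciphertext letter is C (appears 9 times).
C is position 2; I is position 8.
Shift = -6≡20.

20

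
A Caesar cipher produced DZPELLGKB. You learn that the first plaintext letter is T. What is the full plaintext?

From the crib: D(3)−T(19)=-16≡10, so the shift is 10.
Subtract 10 from each ciphertext letter:
D(3): 3−10=-7≡19 → T
Z(25): 25−10=15 → P
P(15): 15−10=5 → F
E(4): 4−10=-6≡20 → U
L(11): 11−10=1 → B
L(11): 11−10=1 → B
G(6): 6−10=-4≡22 → W
K(10): 10−10=0 → A
B(1): 1−10=-9≡17 → R

TPFUBBWAR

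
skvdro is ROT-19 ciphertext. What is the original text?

s(18): 18−19=-1≡25 → z
k(10): 10−19=-9≡17 → r
v(21): 21−19=2 → c
d(3): 3−19=-16≡10 → k
r(17): 17−19=-2≡24 → y
o(14): 14−19=-5≡21 → v

zrckyv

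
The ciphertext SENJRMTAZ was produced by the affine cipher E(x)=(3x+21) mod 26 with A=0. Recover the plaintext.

ZDGWQXITK

The inverse of 3 mod 26 is 9, since 3·9=27≡1. Apply D(y)=9·(y−21) mod 26:
S(18): 9·(18−21)=-27≡25 → Z
E(4): 9·(4−21)=-153≡3 → D
N(13): 9·(13−21)=-72≡6 → G
J(9): 9·(9−21)=-108≡22 → W
R(17): 9·(17−21)=-36≡16 → Q
M(12): 9·(12−21)=-81≡23 → X
T(19): 9·(19−21)=-18≡8 → I
A(0): 9·(0−21)=-189≡19 → T
Z(25): 9·(25−21)=36≡10 → K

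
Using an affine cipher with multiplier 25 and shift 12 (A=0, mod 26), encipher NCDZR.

ZKJNV

N(13): 25·13+12=337≡25 → Z
C(2): 25·2+12=62≡10 → K
D(3): 25·3+12=87≡9 → J
Z(25): 25·25+12=637≡13 → N
R(17): 25·17+12=437≡21 → V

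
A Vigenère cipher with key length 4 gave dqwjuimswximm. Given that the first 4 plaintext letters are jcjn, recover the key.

Subtract each crib letter from the matching ciphertext letter (mod 26):
d(3)−j(9)=-6≡20 → u
q(16)−c(2)=14 → o
w(22)−j(9)=13 → n
j(9)−n(13)=-4≡22 → w

uonw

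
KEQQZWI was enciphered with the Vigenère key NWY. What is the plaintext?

XISDDYV

Repeat the key across the ciphertext: NWYNWYN
K(10)−N(13): -3≡23 → X
E(4)−W(22): -18≡8 → I
Q(16)−Y(24): -8≡18 → S
Q(16)−N(13): 3 → D
Z(25)−W(22): 3 → D
W(22)−Y(24): -2≡24 → Y
I(8)−N(13): -5≡21 → V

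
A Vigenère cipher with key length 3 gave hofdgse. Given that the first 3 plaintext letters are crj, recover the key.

Subtract each crib letter from the matching ciphertext letter (mod 26):
h(7)−c(2)=5 → f
o(14)−r(17)=-3≡23 → x
f(5)−j(9)=-4≡22 → w

fxw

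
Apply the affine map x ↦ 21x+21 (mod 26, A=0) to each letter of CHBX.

C(2): 21·2+21=63≡11 → L
H(7): 21·7+21=168≡12 → M
B(1): 21·1+21=42≡16 → Q
X(23): 21·23+21=504≡10 → K

LMQK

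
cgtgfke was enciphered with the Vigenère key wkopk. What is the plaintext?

gwfrvou

Repeat the key across the ciphertext: wkopkwk
c(2)−w(22): -20≡6 → g
g(6)−k(10): -4≡22 → w
t(19)−o(14): 5 → f
g(6)−p(15): -9≡17 → r
f(5)−k(10): -5≡21 → v
k(10)−w(22): -12≡14 → o
e(4)−k(10): -6≡20 → u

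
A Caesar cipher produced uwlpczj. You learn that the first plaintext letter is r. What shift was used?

3

From the crib: u(20)−r(17)=3, so the shift is 3.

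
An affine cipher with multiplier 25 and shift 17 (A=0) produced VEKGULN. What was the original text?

The inverse of 25 mod 26 is 25, since 25·25=625≡1. Apply D(y)=25·(y−17) mod 26:
V(21): 25·(21−17)=100≡22 → W
E(4): 25·(4−17)=-325≡13 → N
K(10): 25·(10−17)=-175≡7 → H
G(6): 25·(6−17)=-275≡11 → L
U(20): 25·(20−17)=75≡23 → X
L(11): 25·(11−17)=-150≡6 → G
N(13): 25·(13−17)=-100≡4 → E

WNHLXGE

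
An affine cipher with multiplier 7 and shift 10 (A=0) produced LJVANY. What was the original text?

The inverse of 7 mod 26 is 15, since 7·15=105≡1. Apply D(y)=15·(y−10) mod 26:
L(11): 15·(11−10)=15 → P
J(9): 15·(9−10)=-15≡11 → L
V(21): 15·(21−10)=165≡9 → J
A(0): 15·(0−10)=-150≡6 → G
N(13): 15·(13−10)=45≡19 → T
Y(24): 15·(24−10)=210≡2 → C

PLJGTC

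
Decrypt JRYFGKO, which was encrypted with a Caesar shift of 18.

RZGNOSW

J(9): 9−18=-9≡17 → R
R(17): 17−18=-1≡25 → Z
Y(24): 24−18=6 → G
F(5): 5−18=-13≡13 → N
G(6): 6−18=-12≡14 → O
K(10): 10−18=-8≡18 → S
O(14): 14−18=-4≡22 → W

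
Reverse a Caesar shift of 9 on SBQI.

S(18): 18−9=9 → J
B(1): 1−9=-8≡18 → S
Q(16): 16−9=7 → H
I(8): 8−9=-1≡25 → Z

JSHZ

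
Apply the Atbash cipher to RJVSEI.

IQEHVR

R(17) → I(8)
J(9) → Q(16)
V(21) → E(4)
S(18) → H(7)
E(4) → V(21)
I(8) → R(17)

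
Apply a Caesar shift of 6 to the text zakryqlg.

fgqxewrm

z(25): 25+6=31≡5 → f
a(0): 0+6=6 → g
k(10): 10+6=16 → q
r(17): 17+6=23 → x
y(24): 24+6=30≡4 → e
q(16): 16+6=22 → w
l(11): 11+6=17 → r
g(6): 6+6=12 → m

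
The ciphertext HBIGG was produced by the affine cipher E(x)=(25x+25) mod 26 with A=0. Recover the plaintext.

The inverse of 25 mod 26 is 25, since 25·25=625≡1. Apply D(y)=25·(y−25) mod 26:
H(7): 25·(7−25)=-450≡18 → S
B(1): 25·(1−25)=-600≡24 → Y
I(8): 25·(8−25)=-425≡17 → R
G(6): 25·(6−25)=-475≡19 → T
G(6): 25·(6−25)=-475≡19 → T

SYRTT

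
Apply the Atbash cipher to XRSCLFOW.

X(23) → C(2)
R(17) → I(8)
S(18) → H(7)
C(2) → X(23)
L(11) → O(14)
F(5) → U(20)
O(14) → L(11)
W(22) → D(3)

CIHXOULD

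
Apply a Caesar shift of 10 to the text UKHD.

U(20): 20+10=30≡4 → E
K(10): 10+10=20 → U
H(7): 7+10=17 → R
D(3): 3+10=13 → N

EURN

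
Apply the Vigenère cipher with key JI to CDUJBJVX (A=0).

LLDRKREF

Repeat the key across the message: JIJIJIJI
C(2)+J(9): 11 → L
D(3)+I(8): 11 → L
U(20)+J(9): 29≡3 → D
J(9)+I(8): 17 → R
B(1)+J(9): 10 → K
J(9)+I(8): 17 → R
V(21)+J(9): 30≡4 → E
X(23)+I(8): 31≡5 → F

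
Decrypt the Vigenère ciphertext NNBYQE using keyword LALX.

Repeat the key across the ciphertext: LALXLA
N(13)−L(11): 2 → C
N(13)−A(0): 13 → N
B(1)−L(11): -10≡16 → Q
Y(24)−X(23): 1 → B
Q(16)−L(11): 5 → F
E(4)−A(0): 4 → E

CNQBFE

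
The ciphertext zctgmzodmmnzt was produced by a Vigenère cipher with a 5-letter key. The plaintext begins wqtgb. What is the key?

Subtract each crib letter from the matching ciphertext letter (mod 26):
z(25)−w(22)=3 → d
c(2)−q(16)=-14≡12 → m
t(19)−t(19)=0 → a
g(6)−g(6)=0 → a
m(12)−b(1)=11 → l

dmaal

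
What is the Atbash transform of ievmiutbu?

i(8) → r(17)
e(4) → v(21)
v(21) → e(4)
m(12) → n(13)
i(8) → r(17)
u(20) → f(5)
t(19) → g(6)
b(1) → y(24)
u(20) → f(5)

rvenrfgyf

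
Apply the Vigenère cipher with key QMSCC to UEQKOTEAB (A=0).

KQIMQJQSD

Repeat the key across the message: QMSCCQMSC
U(20)+Q(16): 36≡10 → K
E(4)+M(12): 16 → Q
Q(16)+S(18): 34≡8 → I
K(10)+C(2): 12 → M
O(14)+C(2): 16 → Q
T(19)+Q(16): 35≡9 → J
E(4)+M(12): 16 → Q
A(0)+S(18): 18 → S
B(1)+C(2): 3 → D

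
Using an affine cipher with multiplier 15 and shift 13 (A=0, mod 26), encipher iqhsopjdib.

dtoxpesgdc

i(8): 15·8+13=133≡3 → d
q(16): 15·16+13=253≡19 → t
h(7): 15·7+13=118≡14 → o
s(18): 15·18+13=283≡23 → x
o(14): 15·14+13=223≡15 → p
p(15): 15·15+13=238≡4 → e
j(9): 15·9+13=148≡18 → s
d(3): 15·3+13=58≡6 → g
i(8): 15·8+13=133≡3 → d
b(1): 15·1+13=28≡2 → c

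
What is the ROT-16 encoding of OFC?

EVS

O(14): 14+16=30≡4 → E
F(5): 5+16=21 → V
C(2): 2+16=18 → S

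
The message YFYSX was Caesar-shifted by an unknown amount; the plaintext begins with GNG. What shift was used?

18

From the crib: Y(24)−G(6)=18, so the shift is 18.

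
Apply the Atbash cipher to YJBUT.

Y(24) → B(1)
J(9) → Q(16)
B(1) → Y(24)
U(20) → F(5)
T(19) → G(6)

BQYFG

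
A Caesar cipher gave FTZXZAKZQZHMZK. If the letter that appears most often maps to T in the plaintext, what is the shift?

The most frequent ciphertext letter is Z (appears 5 times).
Z is position 25; T is position 19.
Shift = 6.

6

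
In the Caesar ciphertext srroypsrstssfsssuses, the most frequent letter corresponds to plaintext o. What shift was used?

The most frequent ciphertext letter is s (appears 10 times).
s is position 18; o is position 14.
Shift = 4.

4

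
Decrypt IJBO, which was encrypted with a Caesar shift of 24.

KLDQ

I(8): 8−24=-16≡10 → K
J(9): 9−24=-15≡11 → L
B(1): 1−24=-23≡3 → D
O(14): 14−24=-10≡16 → Q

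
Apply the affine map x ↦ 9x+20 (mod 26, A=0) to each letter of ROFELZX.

R(17): 9·17+20=173≡17 → R
O(14): 9·14+20=146≡16 → Q
F(5): 9·5+20=65≡13 → N
E(4): 9·4+20=56≡4 → E
L(11): 9·11+20=119≡15 → P
Z(25): 9·25+20=245≡11 → L
X(23): 9·23+20=227≡19 → T

RQNEPLT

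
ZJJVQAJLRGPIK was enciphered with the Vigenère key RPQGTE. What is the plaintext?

IUTPXWSWBAWET

Repeat the key across the ciphertext: RPQGTERPQGTER
Z(25)−R(17): 8 → I
J(9)−P(15): -6≡20 → U
J(9)−Q(16): -7≡19 → T
V(21)−G(6): 15 → P
Q(16)−T(19): -3≡23 → X
A(0)−E(4): -4≡22 → W
J(9)−R(17): -8≡18 → S
L(11)−P(15): -4≡22 → W
R(17)−Q(16): 1 → B
G(6)−G(6): 0 → A
P(15)−T(19): -4≡22 → W
I(8)−E(4): 4 → E
K(10)−R(17): -7≡19 → T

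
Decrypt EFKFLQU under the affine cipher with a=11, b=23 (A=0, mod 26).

The inverse of 11 mod 26 is 19, since 11·19=209≡1. Apply D(y)=19·(y−23) mod 26:
E(4): 19·(4−23)=-361≡3 → D
F(5): 19·(5−23)=-342≡22 → W
K(10): 19·(10−23)=-247≡13 → N
F(5): 19·(5−23)=-342≡22 → W
L(11): 19·(11−23)=-228≡6 → G
Q(16): 19·(16−23)=-133≡23 → X
U(20): 19·(20−23)=-57≡21 → V

DWNWGXV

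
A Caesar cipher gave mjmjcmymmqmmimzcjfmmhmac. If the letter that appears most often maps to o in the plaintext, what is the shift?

The most frequent ciphertext letter is m (appears 11 times).
m is position 12; o is position 14.
Shift = -2≡24.

24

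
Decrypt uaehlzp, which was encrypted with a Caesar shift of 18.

cimpthx

u(20): 20−18=2 → c
a(0): 0−18=-18≡8 → i
e(4): 4−18=-14≡12 → m
h(7): 7−18=-11≡15 → p
l(11): 11−18=-7≡19 → t
z(25): 25−18=7 → h
p(15): 15−18=-3≡23 → x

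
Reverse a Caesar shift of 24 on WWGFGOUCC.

W(22): 22−24=-2≡24 → Y
W(22): 22−24=-2≡24 → Y
G(6): 6−24=-18≡8 → I
F(5): 5−24=-19≡7 → H
G(6): 6−24=-18≡8 → I
O(14): 14−24=-10≡16 → Q
U(20): 20−24=-4≡22 → W
C(2): 2−24=-22≡4 → E
C(2): 2−24=-22≡4 → E

YYIHIQWEE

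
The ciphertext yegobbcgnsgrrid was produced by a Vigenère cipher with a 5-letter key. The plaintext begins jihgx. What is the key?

pwzie

Subtract each crib letter from the matching ciphertext letter (mod 26):
y(24)−j(9)=15 → p
e(4)−i(8)=-4≡22 → w
g(6)−h(7)=-1≡25 → z
o(14)−g(6)=8 → i
b(1)−x(23)=-22≡4 → e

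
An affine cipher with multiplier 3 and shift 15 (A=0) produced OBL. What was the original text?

REQ

The inverse of 3 mod 26 is 9, since 3·9=27≡1. Apply D(y)=9·(y−15) mod 26:
O(14): 9·(14−15)=-9≡17 → R
B(1): 9·(1−15)=-126≡4 → E
L(11): 9·(11−15)=-36≡16 → Q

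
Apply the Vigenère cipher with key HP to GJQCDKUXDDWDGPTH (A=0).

Repeat the key across the message: HPHPHPHPHPHPHPHP
G(6)+H(7): 13 → N
J(9)+P(15): 24 → Y
Q(16)+H(7): 23 → X
C(2)+P(15): 17 → R
D(3)+H(7): 10 → K
K(10)+P(15): 25 → Z
U(20)+H(7): 27≡1 → B
X(23)+P(15): 38≡12 → M
D(3)+H(7): 10 → K
D(3)+P(15): 18 → S
W(22)+H(7): 29≡3 → D
D(3)+P(15): 18 → S
G(6)+H(7): 13 → N
P(15)+P(15): 30≡4 → E
T(19)+H(7): 26≡0 → A
H(7)+P(15): 22 → W

NYXRKZBMKSDSNEAW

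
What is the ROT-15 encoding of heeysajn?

wttnhpyc

h(7): 7+15=22 → w
e(4): 4+15=19 → t
e(4): 4+15=19 → t
y(24): 24+15=39≡13 → n
s(18): 18+15=33≡7 → h
a(0): 0+15=15 → p
j(9): 9+15=24 → y
n(13): 13+15=28≡2 → c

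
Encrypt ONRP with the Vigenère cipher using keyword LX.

Repeat the key across the message: LXLX
O(14)+L(11): 25 → Z
N(13)+X(23): 36≡10 → K
R(17)+L(11): 28≡2 → C
P(15)+X(23): 38≡12 → M

ZKCM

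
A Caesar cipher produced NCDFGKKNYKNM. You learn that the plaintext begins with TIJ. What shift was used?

From the crib: N(13)−T(19)=-6≡20, so the shift is 20.

20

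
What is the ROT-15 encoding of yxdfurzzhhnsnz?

y(24): 24+15=39≡13 → n
x(23): 23+15=38≡12 → m
d(3): 3+15=18 → s
f(5): 5+15=20 → u
u(20): 20+15=35≡9 → j
r(17): 17+15=32≡6 → g
z(25): 25+15=40≡14 → o
z(25): 25+15=40≡14 → o
h(7): 7+15=22 → w
h(7): 7+15=22 → w
n(13): 13+15=28≡2 → c
s(18): 18+15=33≡7 → h
n(13): 13+15=28≡2 → c
z(25): 25+15=40≡14 → o

nmsujgoowwchco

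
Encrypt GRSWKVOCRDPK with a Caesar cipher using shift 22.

CNOSGRKYNZLG

G(6): 6+22=28≡2 → C
R(17): 17+22=39≡13 → N
S(18): 18+22=40≡14 → O
W(22): 22+22=44≡18 → S
K(10): 10+22=32≡6 → G
V(21): 21+22=43≡17 → R
O(14): 14+22=36≡10 → K
C(2): 2+22=24 → Y
R(17): 17+22=39≡13 → N
D(3): 3+22=25 → Z
P(15): 15+22=37≡11 → L
K(10): 10+22=32≡6 → G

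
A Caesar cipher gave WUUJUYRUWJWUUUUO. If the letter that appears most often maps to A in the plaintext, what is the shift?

20

The most frequent ciphertext letter is U (appears 8 times).
U is position 20; A is position 0.
Shift = 20.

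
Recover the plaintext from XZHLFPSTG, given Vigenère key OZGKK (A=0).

JABBVBTNW

Repeat the key across the ciphertext: OZGKKOZGK
X(23)−O(14): 9 → J
Z(25)−Z(25): 0 → A
H(7)−G(6): 1 → B
L(11)−K(10): 1 → B
F(5)−K(10): -5≡21 → V
P(15)−O(14): 1 → B
S(18)−Z(25): -7≡19 → T
T(19)−G(6): 13 → N
G(6)−K(10): -4≡22 → W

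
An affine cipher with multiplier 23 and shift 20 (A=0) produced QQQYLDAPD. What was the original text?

The inverse of 23 mod 26 is 17, since 23·17=391≡1. Apply D(y)=17·(y−20) mod 26:
Q(16): 17·(16−20)=-68≡10 → K
Q(16): 17·(16−20)=-68≡10 → K
Q(16): 17·(16−20)=-68≡10 → K
Y(24): 17·(24−20)=68≡16 → Q
L(11): 17·(11−20)=-153≡3 → D
D(3): 17·(3−20)=-289≡23 → X
A(0): 17·(0−20)=-340≡24 → Y
P(15): 17·(15−20)=-85≡19 → T
D(3): 17·(3−20)=-289≡23 → X

KKKQDXYTX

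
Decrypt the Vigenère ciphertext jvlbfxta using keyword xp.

Repeat the key across the ciphertext: xpxpxpxp
j(9)−x(23): -14≡12 → m
v(21)−p(15): 6 → g
l(11)−x(23): -12≡14 → o
b(1)−p(15): -14≡12 → m
f(5)−x(23): -18≡8 → i
x(23)−p(15): 8 → i
t(19)−x(23): -4≡22 → w
a(0)−p(15): -15≡11 → l

mgomiiwl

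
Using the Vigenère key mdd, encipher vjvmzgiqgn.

hmyycjutjz

Repeat the key across the message: mddmddmddm
v(21)+m(12): 33≡7 → h
j(9)+d(3): 12 → m
v(21)+d(3): 24 → y
m(12)+m(12): 24 → y
z(25)+d(3): 28≡2 → c
g(6)+d(3): 9 → j
i(8)+m(12): 20 → u
q(16)+d(3): 19 → t
g(6)+d(3): 9 → j
n(13)+m(12): 25 → z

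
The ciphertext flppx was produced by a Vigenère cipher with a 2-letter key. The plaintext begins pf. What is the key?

qg

Subtract each crib letter from the matching ciphertext letter (mod 26):
f(5)−p(15)=-10≡16 → q
l(11)−f(5)=6 → g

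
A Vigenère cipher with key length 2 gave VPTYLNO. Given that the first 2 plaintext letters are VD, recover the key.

Subtract each crib letter from the matching ciphertext letter (mod 26):
V(21)−V(21)=0 → A
P(15)−D(3)=12 → M

AM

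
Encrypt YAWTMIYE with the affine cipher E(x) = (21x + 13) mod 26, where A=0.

Y(24): 21·24+13=517≡23 → X
A(0): 21·0+13=13 → N
W(22): 21·22+13=475≡7 → H
T(19): 21·19+13=412≡22 → W
M(12): 21·12+13=265≡5 → F
I(8): 21·8+13=181≡25 → Z
Y(24): 21·24+13=517≡23 → X
E(4): 21·4+13=97≡19 → T

XNHWFZXT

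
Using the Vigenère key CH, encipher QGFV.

SNHC

Repeat the key across the message: CHCH
Q(16)+C(2): 18 → S
G(6)+H(7): 13 → N
F(5)+C(2): 7 → H
V(21)+H(7): 28≡2 → C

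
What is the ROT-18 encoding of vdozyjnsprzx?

v(21): 21+18=39≡13 → n
d(3): 3+18=21 → v
o(14): 14+18=32≡6 → g
z(25): 25+18=43≡17 → r
y(24): 24+18=42≡16 → q
j(9): 9+18=27≡1 → b
n(13): 13+18=31≡5 → f
s(18): 18+18=36≡10 → k
p(15): 15+18=33≡7 → h
r(17): 17+18=35≡9 → j
z(25): 25+18=43≡17 → r
x(23): 23+18=41≡15 → p

nvgrqbfkhjrp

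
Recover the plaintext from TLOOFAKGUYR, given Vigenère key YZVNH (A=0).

VMTBYCLLHRT

Repeat the key across the ciphertext: YZVNHYZVNHY
T(19)−Y(24): -5≡21 → V
L(11)−Z(25): -14≡12 → M
O(14)−V(21): -7≡19 → T
O(14)−N(13): 1 → B
F(5)−H(7): -2≡24 → Y
A(0)−Y(24): -24≡2 → C
K(10)−Z(25): -15≡11 → L
G(6)−V(21): -15≡11 → L
U(20)−N(13): 7 → H
Y(24)−H(7): 17 → R
R(17)−Y(24): -7≡19 → T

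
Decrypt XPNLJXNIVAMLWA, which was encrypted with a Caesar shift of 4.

X(23): 23−4=19 → T
P(15): 15−4=11 → L
N(13): 13−4=9 → J
L(11): 11−4=7 → H
J(9): 9−4=5 → F
X(23): 23−4=19 → T
N(13): 13−4=9 → J
I(8): 8−4=4 → E
V(21): 21−4=17 → R
A(0): 0−4=-4≡22 → W
M(12): 12−4=8 → I
L(11): 11−4=7 → H
W(22): 22−4=18 → S
A(0): 0−4=-4≡22 → W

TLJHFTJERWIHSW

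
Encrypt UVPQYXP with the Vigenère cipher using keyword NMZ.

Repeat the key across the message: NMZNMZN
U(20)+N(13): 33≡7 → H
V(21)+M(12): 33≡7 → H
P(15)+Z(25): 40≡14 → O
Q(16)+N(13): 29≡3 → D
Y(24)+M(12): 36≡10 → K
X(23)+Z(25): 48≡22 → W
P(15)+N(13): 28≡2 → C

HHODKWC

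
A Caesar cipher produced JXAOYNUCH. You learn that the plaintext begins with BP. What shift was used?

From the crib: J(9)−B(1)=8, so the shift is 8.

8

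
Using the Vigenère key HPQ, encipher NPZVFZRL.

Repeat the key across the message: HPQHPQHP
N(13)+H(7): 20 → U
P(15)+P(15): 30≡4 → E
Z(25)+Q(16): 41≡15 → P
V(21)+H(7): 28≡2 → C
F(5)+P(15): 20 → U
Z(25)+Q(16): 41≡15 → P
R(17)+H(7): 24 → Y
L(11)+P(15): 26≡0 → A

UEPCUPYA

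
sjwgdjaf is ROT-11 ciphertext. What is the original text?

hylvsypu

s(18): 18−11=7 → h
j(9): 9−11=-2≡24 → y
w(22): 22−11=11 → l
g(6): 6−11=-5≡21 → v
d(3): 3−11=-8≡18 → s
j(9): 9−11=-2≡24 → y
a(0): 0−11=-11≡15 → p
f(5): 5−11=-6≡20 → u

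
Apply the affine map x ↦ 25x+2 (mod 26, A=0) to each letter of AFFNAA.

CXXPCC

A(0): 25·0+2=2 → C
F(5): 25·5+2=127≡23 → X
F(5): 25·5+2=127≡23 → X
N(13): 25·13+2=327≡15 → P
A(0): 25·0+2=2 → C
A(0): 25·0+2=2 → C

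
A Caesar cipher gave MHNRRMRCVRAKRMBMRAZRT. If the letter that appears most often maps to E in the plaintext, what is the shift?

13

The most frequent ciphertext letter is R (appears 7 times).
R is position 17; E is position 4.
Shift = 13.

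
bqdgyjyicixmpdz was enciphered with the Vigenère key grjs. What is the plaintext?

Repeat the key across the ciphertext: grjsgrjsgrjsgrj
b(1)−g(6): -5≡21 → v
q(16)−r(17): -1≡25 → z
d(3)−j(9): -6≡20 → u
g(6)−s(18): -12≡14 → o
y(24)−g(6): 18 → s
j(9)−r(17): -8≡18 → s
y(24)−j(9): 15 → p
i(8)−s(18): -10≡16 → q
c(2)−g(6): -4≡22 → w
i(8)−r(17): -9≡17 → r
x(23)−j(9): 14 → o
m(12)−s(18): -6≡20 → u
p(15)−g(6): 9 → j
d(3)−r(17): -14≡12 → m
z(25)−j(9): 16 → q

vzuosspqwroujmq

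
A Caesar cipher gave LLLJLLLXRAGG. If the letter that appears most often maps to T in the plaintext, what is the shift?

18

The most frequent ciphertext letter is L (appears 6 times).
L is position 11; T is position 19.
Shift = -8≡18.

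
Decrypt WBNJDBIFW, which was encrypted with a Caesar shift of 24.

W(22): 22−24=-2≡24 → Y
B(1): 1−24=-23≡3 → D
N(13): 13−24=-11≡15 → P
J(9): 9−24=-15≡11 → L
D(3): 3−24=-21≡5 → F
B(1): 1−24=-23≡3 → D
I(8): 8−24=-16≡10 → K
F(5): 5−24=-19≡7 → H
W(22): 22−24=-2≡24 → Y

YDPLFDKHY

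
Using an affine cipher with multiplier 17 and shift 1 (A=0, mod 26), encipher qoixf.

q(16): 17·16+1=273≡13 → n
o(14): 17·14+1=239≡5 → f
i(8): 17·8+1=137≡7 → h
x(23): 17·23+1=392≡2 → c
f(5): 17·5+1=86≡8 → i

nfhci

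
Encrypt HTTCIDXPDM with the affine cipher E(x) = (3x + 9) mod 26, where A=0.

EOOPHSACST

H(7): 3·7+9=30≡4 → E
T(19): 3·19+9=66≡14 → O
T(19): 3·19+9=66≡14 → O
C(2): 3·2+9=15 → P
I(8): 3·8+9=33≡7 → H
D(3): 3·3+9=18 → S
X(23): 3·23+9=78≡0 → A
P(15): 3·15+9=54≡2 → C
D(3): 3·3+9=18 → S
M(12): 3·12+9=45≡19 → T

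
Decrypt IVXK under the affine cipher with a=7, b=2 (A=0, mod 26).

MZDQ

The inverse of 7 mod 26 is 15, since 7·15=105≡1. Apply D(y)=15·(y−2) mod 26:
I(8): 15·(8−2)=90≡12 → M
V(21): 15·(21−2)=285≡25 → Z
X(23): 15·(23−2)=315≡3 → D
K(10): 15·(10−2)=120≡16 → Q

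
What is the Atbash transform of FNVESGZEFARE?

F(5) → U(20)
N(13) → M(12)
V(21) → E(4)
E(4) → V(21)
S(18) → H(7)
G(6) → T(19)
Z(25) → A(0)
E(4) → V(21)
F(5) → U(20)
A(0) → Z(25)
R(17) → I(8)
E(4) → V(21)

UMEVHTAVUZIV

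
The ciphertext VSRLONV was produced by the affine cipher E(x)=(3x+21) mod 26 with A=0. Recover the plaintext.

The inverse of 3 mod 26 is 9, since 3·9=27≡1. Apply D(y)=9·(y−21) mod 26:
V(21): 9·(21−21)=0 → A
S(18): 9·(18−21)=-27≡25 → Z
R(17): 9·(17−21)=-36≡16 → Q
L(11): 9·(11−21)=-90≡14 → O
O(14): 9·(14−21)=-63≡15 → P
N(13): 9·(13−21)=-72≡6 → G
V(21): 9·(21−21)=0 → A

AZQOPGA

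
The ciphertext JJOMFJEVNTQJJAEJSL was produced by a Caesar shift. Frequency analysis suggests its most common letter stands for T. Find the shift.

16

The most frequent ciphertext letter is J (appears 6 times).
J is position 9; T is position 19.
Shift = -10≡16.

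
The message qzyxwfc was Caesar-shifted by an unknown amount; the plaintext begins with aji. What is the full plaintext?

ajihgpm

From the crib: q(16)−a(0)=16, so the shift is 16.
Subtract 16 from each ciphertext letter:
q(16): 16−16=0 → a
z(25): 25−16=9 → j
y(24): 24−16=8 → i
x(23): 23−16=7 → h
w(22): 22−16=6 → g
f(5): 5−16=-11≡15 → p
c(2): 2−16=-14≡12 → m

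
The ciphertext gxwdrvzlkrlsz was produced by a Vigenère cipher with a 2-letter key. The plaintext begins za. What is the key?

Subtract each crib letter from the matching ciphertext letter (mod 26):
g(6)−z(25)=-19≡7 → h
x(23)−a(0)=23 → x

hx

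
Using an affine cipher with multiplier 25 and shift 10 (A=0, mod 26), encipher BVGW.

JPEO

B(1): 25·1+10=35≡9 → J
V(21): 25·21+10=535≡15 → P
G(6): 25·6+10=160≡4 → E
W(22): 25·22+10=560≡14 → O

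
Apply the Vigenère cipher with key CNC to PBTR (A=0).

Repeat the key across the message: CNCC
P(15)+C(2): 17 → R
B(1)+N(13): 14 → O
T(19)+C(2): 21 → V
R(17)+C(2): 19 → T

ROVT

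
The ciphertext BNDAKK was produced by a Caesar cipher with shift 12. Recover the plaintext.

PBROYY

B(1): 1−12=-11≡15 → P
N(13): 13−12=1 → B
D(3): 3−12=-9≡17 → R
A(0): 0−12=-12≡14 → O
K(10): 10−12=-2≡24 → Y
K(10): 10−12=-2≡24 → Y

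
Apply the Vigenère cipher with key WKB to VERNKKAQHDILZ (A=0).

ROSJULWAIZSMV

Repeat the key across the message: WKBWKBWKBWKBW
V(21)+W(22): 43≡17 → R
E(4)+K(10): 14 → O
R(17)+B(1): 18 → S
N(13)+W(22): 35≡9 → J
K(10)+K(10): 20 → U
K(10)+B(1): 11 → L
A(0)+W(22): 22 → W
Q(16)+K(10): 26≡0 → A
H(7)+B(1): 8 → I
D(3)+W(22): 25 → Z
I(8)+K(10): 18 → S
L(11)+B(1): 12 → M
Z(25)+W(22): 47≡21 → V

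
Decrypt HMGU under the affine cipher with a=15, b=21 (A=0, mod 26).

GPZT

The inverse of 15 mod 26 is 7, since 15·7=105≡1. Apply D(y)=7·(y−21) mod 26:
H(7): 7·(7−21)=-98≡6 → G
M(12): 7·(12−21)=-63≡15 → P
G(6): 7·(6−21)=-105≡25 → Z
U(20): 7·(20−21)=-7≡19 → T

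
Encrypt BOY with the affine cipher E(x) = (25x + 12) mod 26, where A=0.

LYO

B(1): 25·1+12=37≡11 → L
O(14): 25·14+12=362≡24 → Y
Y(24): 25·24+12=612≡14 → O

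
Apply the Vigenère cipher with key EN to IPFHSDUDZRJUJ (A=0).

MCJUWQYQDENHN

Repeat the key across the message: ENENENENENENE
I(8)+E(4): 12 → M
P(15)+N(13): 28≡2 → C
F(5)+E(4): 9 → J
H(7)+N(13): 20 → U
S(18)+E(4): 22 → W
D(3)+N(13): 16 → Q
U(20)+E(4): 24 → Y
D(3)+N(13): 16 → Q
Z(25)+E(4): 29≡3 → D
R(17)+N(13): 30≡4 → E
J(9)+E(4): 13 → N
U(20)+N(13): 33≡7 → H
J(9)+E(4): 13 → N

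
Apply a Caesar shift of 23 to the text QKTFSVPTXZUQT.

NHQCPSMQUWRNQ

Q(16): 16+23=39≡13 → N
K(10): 10+23=33≡7 → H
T(19): 19+23=42≡16 → Q
F(5): 5+23=28≡2 → C
S(18): 18+23=41≡15 → P
V(21): 21+23=44≡18 → S
P(15): 15+23=38≡12 → M
T(19): 19+23=42≡16 → Q
X(23): 23+23=46≡20 → U
Z(25): 25+23=48≡22 → W
U(20): 20+23=43≡17 → R
Q(16): 16+23=39≡13 → N
T(19): 19+23=42≡16 → Q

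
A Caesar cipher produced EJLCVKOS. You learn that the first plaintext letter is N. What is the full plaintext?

From the crib: E(4)−N(13)=-9≡17, so the shift is 17.
Subtract 17 from each ciphertext letter:
E(4): 4−17=-13≡13 → N
J(9): 9−17=-8≡18 → S
L(11): 11−17=-6≡20 → U
C(2): 2−17=-15≡11 → L
V(21): 21−17=4 → E
K(10): 10−17=-7≡19 → T
O(14): 14−17=-3≡23 → X
S(18): 18−17=1 → B

NSULETXB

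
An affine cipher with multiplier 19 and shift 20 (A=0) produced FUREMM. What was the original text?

The inverse of 19 mod 26 is 11, since 19·11=209≡1. Apply D(y)=11·(y−20) mod 26:
F(5): 11·(5−20)=-165≡17 → R
U(20): 11·(20−20)=0 → A
R(17): 11·(17−20)=-33≡19 → T
E(4): 11·(4−20)=-176≡6 → G
M(12): 11·(12−20)=-88≡16 → Q
M(12): 11·(12−20)=-88≡16 → Q

RATGQQ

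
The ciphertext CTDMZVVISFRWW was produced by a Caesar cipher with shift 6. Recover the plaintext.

WNXGTPPCMZLQQ

C(2): 2−6=-4≡22 → W
T(19): 19−6=13 → N
D(3): 3−6=-3≡23 → X
M(12): 12−6=6 → G
Z(25): 25−6=19 → T
V(21): 21−6=15 → P
V(21): 21−6=15 → P
I(8): 8−6=2 → C
S(18): 18−6=12 → M
F(5): 5−6=-1≡25 → Z
R(17): 17−6=11 → L
W(22): 22−6=16 → Q
W(22): 22−6=16 → Q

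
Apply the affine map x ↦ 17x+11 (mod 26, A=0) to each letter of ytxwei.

dwmvbr

y(24): 17·24+11=419≡3 → d
t(19): 17·19+11=334≡22 → w
x(23): 17·23+11=402≡12 → m
w(22): 17·22+11=385≡21 → v
e(4): 17·4+11=79≡1 → b
i(8): 17·8+11=147≡17 → r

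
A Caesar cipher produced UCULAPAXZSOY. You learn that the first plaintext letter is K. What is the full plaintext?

From the crib: U(20)−K(10)=10, so the shift is 10.
Subtract 10 from each ciphertext letter:
U(20): 20−10=10 → K
C(2): 2−10=-8≡18 → S
U(20): 20−10=10 → K
L(11): 11−10=1 → B
A(0): 0−10=-10≡16 → Q
P(15): 15−10=5 → F
A(0): 0−10=-10≡16 → Q
X(23): 23−10=13 → N
Z(25): 25−10=15 → P
S(18): 18−10=8 → I
O(14): 14−10=4 → E
Y(24): 24−10=14 → O

KSKBQFQNPIEO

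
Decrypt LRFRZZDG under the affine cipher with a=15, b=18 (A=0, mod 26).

The inverse of 15 mod 26 is 7, since 15·7=105≡1. Apply D(y)=7·(y−18) mod 26:
L(11): 7·(11−18)=-49≡3 → D
R(17): 7·(17−18)=-7≡19 → T
F(5): 7·(5−18)=-91≡13 → N
R(17): 7·(17−18)=-7≡19 → T
Z(25): 7·(25−18)=49≡23 → X
Z(25): 7·(25−18)=49≡23 → X
D(3): 7·(3−18)=-105≡25 → Z
G(6): 7·(6−18)=-84≡20 → U

DTNTXXZU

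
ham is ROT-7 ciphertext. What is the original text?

h(7): 7−7=0 → a
a(0): 0−7=-7≡19 → t
m(12): 12−7=5 → f

atf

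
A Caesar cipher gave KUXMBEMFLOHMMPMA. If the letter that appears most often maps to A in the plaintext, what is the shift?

The most frequent ciphertext letter is M (appears 5 times).
M is position 12; A is position 0.
Shift = 12.

12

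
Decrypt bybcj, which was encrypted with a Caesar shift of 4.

xuxyf

b(1): 1−4=-3≡23 → x
y(24): 24−4=20 → u
b(1): 1−4=-3≡23 → x
c(2): 2−4=-2≡24 → y
j(9): 9−4=5 → f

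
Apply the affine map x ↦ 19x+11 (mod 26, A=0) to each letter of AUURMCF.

LBBWFXC

A(0): 19·0+11=11 → L
U(20): 19·20+11=391≡1 → B
U(20): 19·20+11=391≡1 → B
R(17): 19·17+11=334≡22 → W
M(12): 19·12+11=239≡5 → F
C(2): 19·2+11=49≡23 → X
F(5): 19·5+11=106≡2 → C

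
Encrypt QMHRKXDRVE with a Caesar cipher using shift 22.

MIDNGTZNRA

Q(16): 16+22=38≡12 → M
M(12): 12+22=34≡8 → I
H(7): 7+22=29≡3 → D
R(17): 17+22=39≡13 → N
K(10): 10+22=32≡6 → G
X(23): 23+22=45≡19 → T
D(3): 3+22=25 → Z
R(17): 17+22=39≡13 → N
V(21): 21+22=43≡17 → R
E(4): 4+22=26≡0 → A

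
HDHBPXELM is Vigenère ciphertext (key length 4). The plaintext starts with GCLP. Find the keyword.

Subtract each crib letter from the matching ciphertext letter (mod 26):
H(7)−G(6)=1 → B
D(3)−C(2)=1 → B
H(7)−L(11)=-4≡22 → W
B(1)−P(15)=-14≡12 → M

BBWM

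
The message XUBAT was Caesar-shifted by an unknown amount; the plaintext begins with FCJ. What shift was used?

From the crib: X(23)−F(5)=18, so the shift is 18.

18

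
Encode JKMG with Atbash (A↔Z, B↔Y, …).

QPNT

J(9) → Q(16)
K(10) → P(15)
M(12) → N(13)
G(6) → T(19)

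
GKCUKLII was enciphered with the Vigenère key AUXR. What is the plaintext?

GQFDKRLR

Repeat the key across the ciphertext: AUXRAUXR
G(6)−A(0): 6 → G
K(10)−U(20): -10≡16 → Q
C(2)−X(23): -21≡5 → F
U(20)−R(17): 3 → D
K(10)−A(0): 10 → K
L(11)−U(20): -9≡17 → R
I(8)−X(23): -15≡11 → L
I(8)−R(17): -9≡17 → R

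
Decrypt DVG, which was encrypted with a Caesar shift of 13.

QIT

D(3): 3−13=-10≡16 → Q
V(21): 21−13=8 → I
G(6): 6−13=-7≡19 → T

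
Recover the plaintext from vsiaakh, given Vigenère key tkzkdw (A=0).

cijqxoo

Repeat the key across the ciphertext: tkzkdwt
v(21)−t(19): 2 → c
s(18)−k(10): 8 → i
i(8)−z(25): -17≡9 → j
a(0)−k(10): -10≡16 → q
a(0)−d(3): -3≡23 → x
k(10)−w(22): -12≡14 → o
h(7)−t(19): -12≡14 → o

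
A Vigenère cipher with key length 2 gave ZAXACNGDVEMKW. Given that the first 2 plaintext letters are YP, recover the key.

BL

Subtract each crib letter from the matching ciphertext letter (mod 26):
Z(25)−Y(24)=1 → B
A(0)−P(15)=-15≡11 → L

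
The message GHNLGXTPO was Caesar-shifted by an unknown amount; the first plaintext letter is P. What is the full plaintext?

From the crib: G(6)−P(15)=-9≡17, so the shift is 17.
Subtract 17 from each ciphertext letter:
G(6): 6−17=-11≡15 → P
H(7): 7−17=-10≡16 → Q
N(13): 13−17=-4≡22 → W
L(11): 11−17=-6≡20 → U
G(6): 6−17=-11≡15 → P
X(23): 23−17=6 → G
T(19): 19−17=2 → C
P(15): 15−17=-2≡24 → Y
O(14): 14−17=-3≡23 → X

PQWUPGCYX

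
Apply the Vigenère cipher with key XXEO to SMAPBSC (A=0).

PJEDYPG

Repeat the key across the message: XXEOXXE
S(18)+X(23): 41≡15 → P
M(12)+X(23): 35≡9 → J
A(0)+E(4): 4 → E
P(15)+O(14): 29≡3 → D
B(1)+X(23): 24 → Y
S(18)+X(23): 41≡15 → P
C(2)+E(4): 6 → G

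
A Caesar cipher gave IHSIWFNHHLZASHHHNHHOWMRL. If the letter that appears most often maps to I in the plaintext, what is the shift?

25

The most frequent ciphertext letter is H (appears 8 times).
H is position 7; I is position 8.
Shift = -1≡25.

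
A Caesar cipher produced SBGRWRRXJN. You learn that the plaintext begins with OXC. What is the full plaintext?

OXCNSNNTFJ

From the crib: S(18)−O(14)=4, so the shift is 4.
Subtract 4 from each ciphertext letter:
S(18): 18−4=14 → O
B(1): 1−4=-3≡23 → X
G(6): 6−4=2 → C
R(17): 17−4=13 → N
W(22): 22−4=18 → S
R(17): 17−4=13 → N
R(17): 17−4=13 → N
X(23): 23−4=19 → T
J(9): 9−4=5 → F
N(13): 13−4=9 → J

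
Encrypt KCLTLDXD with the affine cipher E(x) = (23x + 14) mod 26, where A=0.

K(10): 23·10+14=244≡10 → K
C(2): 23·2+14=60≡8 → I
L(11): 23·11+14=267≡7 → H
T(19): 23·19+14=451≡9 → J
L(11): 23·11+14=267≡7 → H
D(3): 23·3+14=83≡5 → F
X(23): 23·23+14=543≡23 → X
D(3): 23·3+14=83≡5 → F

KIHJHFXF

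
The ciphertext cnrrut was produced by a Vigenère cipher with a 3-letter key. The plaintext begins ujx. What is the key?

ieu

Subtract each crib letter from the matching ciphertext letter (mod 26):
c(2)−u(20)=-18≡8 → i
n(13)−j(9)=4 → e
r(17)−x(23)=-6≡20 → u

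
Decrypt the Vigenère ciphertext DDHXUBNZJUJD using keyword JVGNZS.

UIBKVJEEDHKL

Repeat the key across the ciphertext: JVGNZSJVGNZS
D(3)−J(9): -6≡20 → U
D(3)−V(21): -18≡8 → I
H(7)−G(6): 1 → B
X(23)−N(13): 10 → K
U(20)−Z(25): -5≡21 → V
B(1)−S(18): -17≡9 → J
N(13)−J(9): 4 → E
Z(25)−V(21): 4 → E
J(9)−G(6): 3 → D
U(20)−N(13): 7 → H
J(9)−Z(25): -16≡10 → K
D(3)−S(18): -15≡11 → L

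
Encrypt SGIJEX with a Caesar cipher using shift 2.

UIKLGZ

S(18): 18+2=20 → U
G(6): 6+2=8 → I
I(8): 8+2=10 → K
J(9): 9+2=11 → L
E(4): 4+2=6 → G
X(23): 23+2=25 → Z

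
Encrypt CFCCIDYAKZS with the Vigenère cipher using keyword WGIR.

Repeat the key across the message: WGIRWGIRWGI
C(2)+W(22): 24 → Y
F(5)+G(6): 11 → L
C(2)+I(8): 10 → K
C(2)+R(17): 19 → T
I(8)+W(22): 30≡4 → E
D(3)+G(6): 9 → J
Y(24)+I(8): 32≡6 → G
A(0)+R(17): 17 → R
K(10)+W(22): 32≡6 → G
Z(25)+G(6): 31≡5 → F
S(18)+I(8): 26≡0 → A

YLKTEJGRGFA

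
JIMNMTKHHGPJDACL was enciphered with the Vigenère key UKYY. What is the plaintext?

Repeat the key across the ciphertext: UKYYUKYYUKYYUKYY
J(9)−U(20): -11≡15 → P
I(8)−K(10): -2≡24 → Y
M(12)−Y(24): -12≡14 → O
N(13)−Y(24): -11≡15 → P
M(12)−U(20): -8≡18 → S
T(19)−K(10): 9 → J
K(10)−Y(24): -14≡12 → M
H(7)−Y(24): -17≡9 → J
H(7)−U(20): -13≡13 → N
G(6)−K(10): -4≡22 → W
P(15)−Y(24): -9≡17 → R
J(9)−Y(24): -15≡11 → L
D(3)−U(20): -17≡9 → J
A(0)−K(10): -10≡16 → Q
C(2)−Y(24): -22≡4 → E
L(11)−Y(24): -13≡13 → N

PYOPSJMJNWRLJQEN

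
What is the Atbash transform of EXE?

E(4) → V(21)
X(23) → C(2)
E(4) → V(21)

VCV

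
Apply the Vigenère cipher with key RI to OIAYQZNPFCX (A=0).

Repeat the key across the message: RIRIRIRIRIR
O(14)+R(17): 31≡5 → F
I(8)+I(8): 16 → Q
A(0)+R(17): 17 → R
Y(24)+I(8): 32≡6 → G
Q(16)+R(17): 33≡7 → H
Z(25)+I(8): 33≡7 → H
N(13)+R(17): 30≡4 → E
P(15)+I(8): 23 → X
F(5)+R(17): 22 → W
C(2)+I(8): 10 → K
X(23)+R(17): 40≡14 → O

FQRGHHEXWKO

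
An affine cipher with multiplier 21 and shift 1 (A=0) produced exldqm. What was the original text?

The inverse of 21 mod 26 is 5, since 21·5=105≡1. Apply D(y)=5·(y−1) mod 26:
e(4): 5·(4−1)=15 → p
x(23): 5·(23−1)=110≡6 → g
l(11): 5·(11−1)=50≡24 → y
d(3): 5·(3−1)=10 → k
q(16): 5·(16−1)=75≡23 → x
m(12): 5·(12−1)=55≡3 → d

pgykxd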